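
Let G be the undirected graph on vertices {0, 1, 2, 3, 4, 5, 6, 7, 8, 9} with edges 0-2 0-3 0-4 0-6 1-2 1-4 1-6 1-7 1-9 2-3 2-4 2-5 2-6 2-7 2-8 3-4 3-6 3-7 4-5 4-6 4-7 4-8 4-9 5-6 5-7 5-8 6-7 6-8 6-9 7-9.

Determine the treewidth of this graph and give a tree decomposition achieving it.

Treewidth 4.
Bags: B1 = {2, 4, 5, 6, 7}  B2 = {2, 3, 4, 6, 7}  B3 = {1, 2, 4, 6, 7}  B4 = {2, 4, 5, 6, 8}  B5 = {0, 2, 3, 4, 6}  B6 = {1, 4, 6, 7, 9}
Tree: B1–B2, B1–B3, B1–B4, B2–B5, B3–B6

The largest bag has 5 vertices, giving width 4; this decomposition certifies tw(G) ≤ 4. Conversely, {1, 4, 6, 7, 9} is a clique of size 5, and the vertices of any clique must share a bag in every tree decomposition; so some bag has ≥ 5 vertices and tw(G) ≥ 4. Combining the bounds, tw(G) = 4.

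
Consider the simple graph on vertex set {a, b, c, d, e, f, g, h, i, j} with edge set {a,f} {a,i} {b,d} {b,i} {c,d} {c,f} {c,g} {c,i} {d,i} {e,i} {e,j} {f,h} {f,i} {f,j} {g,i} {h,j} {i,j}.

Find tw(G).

2

A width-2 tree decomposition is:
Bags: B1 = {b, d, i}  B2 = {c, d, i}  B3 = {c, f, i}  B4 = {f, i, j}  B5 = {f, h, j}  B6 = {c, g, i}  B7 = {e, i, j}  B8 = {a, f, i}
Tree: B1–B2, B2–B3, B3–B4, B4–B5, B3–B6, B4–B7, B3–B8
The largest bag has 3 vertices, giving width 2; this decomposition certifies tw(G) ≤ 2. On the other hand G contains the 3-clique {f, h, j}. A clique must lie in a single bag of any decomposition, so no decomposition can have width below 2. Hence tw(G) = 2 exactly.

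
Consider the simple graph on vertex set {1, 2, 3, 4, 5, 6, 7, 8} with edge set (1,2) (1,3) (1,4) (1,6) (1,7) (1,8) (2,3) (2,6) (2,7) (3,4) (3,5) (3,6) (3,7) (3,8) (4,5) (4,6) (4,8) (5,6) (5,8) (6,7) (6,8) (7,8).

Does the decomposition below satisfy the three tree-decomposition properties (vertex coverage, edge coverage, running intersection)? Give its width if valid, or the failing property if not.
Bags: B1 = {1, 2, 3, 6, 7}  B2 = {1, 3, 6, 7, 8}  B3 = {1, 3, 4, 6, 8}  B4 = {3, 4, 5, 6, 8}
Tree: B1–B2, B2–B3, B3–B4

Checking the three conditions: (i) the bags cover all of {1, 2, 3, 4, 5, 6, 7, 8}; (ii) for each edge, some bag contains both endpoints; (iii) the bags containing any fixed vertex form a subtree. All hold, so the decomposition is valid with width 5 − 1 = 4.

Yes; width 4.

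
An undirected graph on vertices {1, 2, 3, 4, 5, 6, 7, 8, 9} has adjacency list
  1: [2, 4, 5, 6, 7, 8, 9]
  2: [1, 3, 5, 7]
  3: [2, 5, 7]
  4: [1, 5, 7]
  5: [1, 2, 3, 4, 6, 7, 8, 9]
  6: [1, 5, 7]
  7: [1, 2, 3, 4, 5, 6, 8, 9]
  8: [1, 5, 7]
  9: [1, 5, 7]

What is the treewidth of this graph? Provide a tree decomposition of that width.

The largest bag has 4 vertices, giving width 3; this decomposition certifies tw(G) ≤ 3. Conversely, {1, 2, 5, 7} is a clique of size 4, and the vertices of any clique must share a bag in every tree decomposition; so some bag has ≥ 4 vertices and tw(G) ≥ 3. The upper and lower bounds meet at 3, so that is the treewidth.

Treewidth 3.
Bags: B1 = {1, 2, 5, 7}  B2 = {1, 4, 5, 7}  B3 = {2, 3, 5, 7}  B4 = {1, 5, 6, 7}  B5 = {1, 5, 7, 9}  B6 = {1, 5, 7, 8}
Tree: B1–B2, B1–B3, B1–B4, B4–B5, B4–B6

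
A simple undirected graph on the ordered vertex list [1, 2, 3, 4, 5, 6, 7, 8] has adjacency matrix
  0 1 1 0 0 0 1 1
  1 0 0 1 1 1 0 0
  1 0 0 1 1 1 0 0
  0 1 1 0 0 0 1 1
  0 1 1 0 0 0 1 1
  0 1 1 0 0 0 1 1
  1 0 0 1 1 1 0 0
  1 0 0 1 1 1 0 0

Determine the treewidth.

A width-4 tree decomposition is:
Bags: B1 = {2, 3, 5, 7, 8}  B2 = {2, 3, 6, 7, 8}  B3 = {1, 2, 3, 7, 8}  B4 = {2, 3, 4, 7, 8}
Tree: B1–B2, B2–B3, B3–B4
Every bag has size at most 5, so the width is 5 − 1 = 4 and tw(G) ≤ 4. For the lower bound: the 5 vertex sets {5,8}, {2,6}, {1,7}, {3}, {4} are disjoint, each induces a connected subgraph, and every pair is joined by at least one edge of G. Contracting each set to a single vertex therefore yields K_{5} as a minor, and since treewidth is minor-monotone, tw(G) ≥ tw(K_{5}) = 4. Hence tw(G) = 4 exactly.

4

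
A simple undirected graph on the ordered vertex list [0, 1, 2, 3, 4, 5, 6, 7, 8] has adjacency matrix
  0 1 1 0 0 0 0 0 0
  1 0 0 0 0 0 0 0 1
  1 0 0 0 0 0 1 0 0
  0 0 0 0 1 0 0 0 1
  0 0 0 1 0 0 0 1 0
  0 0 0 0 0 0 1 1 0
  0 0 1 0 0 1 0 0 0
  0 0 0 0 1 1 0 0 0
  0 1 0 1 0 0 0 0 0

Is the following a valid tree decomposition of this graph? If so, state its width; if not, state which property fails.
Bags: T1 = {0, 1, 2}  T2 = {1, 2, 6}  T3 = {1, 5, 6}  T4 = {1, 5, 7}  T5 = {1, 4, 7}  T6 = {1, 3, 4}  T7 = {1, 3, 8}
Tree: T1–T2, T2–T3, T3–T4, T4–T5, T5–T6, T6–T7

Yes; width 2.

Checking the three conditions: (i) the bags cover all of {0, 1, 2, 3, 4, 5, 6, 7, 8}; (ii) for each edge, some bag contains both endpoints; (iii) the bags containing any fixed vertex form a subtree. All hold, so the decomposition is valid with width 3 − 1 = 2.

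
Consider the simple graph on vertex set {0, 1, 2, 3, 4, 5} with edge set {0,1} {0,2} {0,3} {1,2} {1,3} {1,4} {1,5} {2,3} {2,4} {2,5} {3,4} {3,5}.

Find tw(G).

A width-3 tree decomposition is:
Bags: B1 = {1, 2, 3, 4}  B2 = {0, 1, 2, 3}  B3 = {1, 2, 3, 5}
Tree: B1–B2, B1–B3
Every bag has size at most 4, so the width is 4 − 1 = 3 and tw(G) ≤ 3. On the other hand G contains the 4-clique {0, 1, 2, 3}. A clique must lie in a single bag of any decomposition, so no decomposition can have width below 3. The upper and lower bounds meet at 3, so that is the treewidth.

3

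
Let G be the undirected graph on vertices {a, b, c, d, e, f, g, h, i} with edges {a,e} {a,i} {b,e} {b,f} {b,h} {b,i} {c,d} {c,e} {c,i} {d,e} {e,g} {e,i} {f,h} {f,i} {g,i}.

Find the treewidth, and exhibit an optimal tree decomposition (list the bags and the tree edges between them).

The largest bag has 3 vertices, giving width 2; this decomposition certifies tw(G) ≤ 2. Conversely, {c, d, e} is a clique of size 3, and the vertices of any clique must share a bag in every tree decomposition; so some bag has ≥ 3 vertices and tw(G) ≥ 2. Therefore the treewidth is 2.

Treewidth 2.
One optimal decomposition is:
Bags: B1 = {a, e, i}  B2 = {c, e, i}  B3 = {b, e, i}  B4 = {c, d, e}  B5 = {e, g, i}  B6 = {b, f, i}  B7 = {b, f, h}
Tree: B1–B2, B1–B3, B2–B4, B3–B5, B3–B6, B6–B7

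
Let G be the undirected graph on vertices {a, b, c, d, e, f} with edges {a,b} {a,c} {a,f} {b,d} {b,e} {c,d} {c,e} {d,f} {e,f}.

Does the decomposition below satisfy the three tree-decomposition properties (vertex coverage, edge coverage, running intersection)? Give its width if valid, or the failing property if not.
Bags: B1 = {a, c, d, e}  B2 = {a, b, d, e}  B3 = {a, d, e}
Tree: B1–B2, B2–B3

No — vertex f appears in no bag.

A tree decomposition must satisfy three properties: every vertex lies in some bag; for every edge, both endpoints lie together in some bag; and for every vertex, the bags containing it form a connected subtree. Here vertex f appears in no bag, so the decomposition is invalid.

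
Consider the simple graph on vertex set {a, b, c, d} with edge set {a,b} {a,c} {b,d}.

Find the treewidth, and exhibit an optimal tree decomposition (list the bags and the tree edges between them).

Treewidth 1.
One such decomposition:
Bags: B1 = {b, d}  B2 = {a, b}  B3 = {a, c}
Tree: B1–B2, B2–B3

The largest bag has 2 vertices, giving width 1; this decomposition certifies tw(G) ≤ 1. G has an edge, so its treewidth is at least 1. Therefore the treewidth is 1.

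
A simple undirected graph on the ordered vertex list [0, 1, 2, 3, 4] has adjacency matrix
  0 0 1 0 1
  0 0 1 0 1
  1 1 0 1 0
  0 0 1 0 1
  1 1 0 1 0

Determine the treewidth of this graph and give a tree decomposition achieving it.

The largest bag has 3 vertices, giving width 2; this decomposition certifies tw(G) ≤ 2. The edges 1–4–3–2–1 form a cycle, so G is not a tree and its treewidth is at least 2. Hence tw(G) = 2 exactly.

Treewidth 2.
One such decomposition:
Bags: B1 = {1, 2, 4}  B2 = {2, 3, 4}  B3 = {0, 2, 4}
Tree: B1–B2, B2–B3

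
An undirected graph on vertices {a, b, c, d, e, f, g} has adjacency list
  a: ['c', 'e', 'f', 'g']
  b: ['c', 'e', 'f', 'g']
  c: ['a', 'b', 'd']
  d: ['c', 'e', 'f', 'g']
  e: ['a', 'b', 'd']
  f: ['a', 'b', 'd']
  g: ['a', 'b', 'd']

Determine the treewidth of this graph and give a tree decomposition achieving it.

Treewidth 3.
Bags: B1 = {a, b, c, d}  B2 = {a, b, d, e}  B3 = {a, b, d, f}  B4 = {a, b, d, g}
Tree: B1–B2, B2–B3, B3–B4

Every bag has size at most 4, so the width is 4 − 1 = 3 and tw(G) ≤ 3. For the lower bound: the 4 vertex sets {c,d}, {b,e}, {a}, {f} are disjoint, each induces a connected subgraph, and every pair is joined by at least one edge of G. Contracting each set to a single vertex therefore yields K_{4} as a minor, and since treewidth is minor-monotone, tw(G) ≥ tw(K_{4}) = 3. Hence tw(G) = 3 exactly.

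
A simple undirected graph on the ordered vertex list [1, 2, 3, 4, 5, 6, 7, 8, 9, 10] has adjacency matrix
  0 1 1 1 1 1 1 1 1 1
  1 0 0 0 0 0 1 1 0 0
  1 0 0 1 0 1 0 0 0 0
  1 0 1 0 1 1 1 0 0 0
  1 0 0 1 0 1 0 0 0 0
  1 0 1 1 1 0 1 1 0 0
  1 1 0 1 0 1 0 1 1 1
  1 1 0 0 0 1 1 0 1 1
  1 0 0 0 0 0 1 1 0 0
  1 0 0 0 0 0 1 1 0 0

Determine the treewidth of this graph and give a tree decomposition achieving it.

Treewidth 3.
One optimal decomposition is:
Bags: B1 = {1, 7, 8, 9}  B2 = {1, 6, 7, 8}  B3 = {1, 4, 6, 7}  B4 = {1, 2, 7, 8}  B5 = {1, 7, 8, 10}  B6 = {1, 3, 4, 6}  B7 = {1, 4, 5, 6}
Tree: B1–B2, B2–B3, B2–B4, B2–B5, B3–B6, B3–B7

The largest bag has 4 vertices, giving width 3; this decomposition certifies tw(G) ≤ 3. Conversely, {1, 3, 4, 6} is a clique of size 4, and the vertices of any clique must share a bag in every tree decomposition; so some bag has ≥ 4 vertices and tw(G) ≥ 3. Therefore the treewidth is 3.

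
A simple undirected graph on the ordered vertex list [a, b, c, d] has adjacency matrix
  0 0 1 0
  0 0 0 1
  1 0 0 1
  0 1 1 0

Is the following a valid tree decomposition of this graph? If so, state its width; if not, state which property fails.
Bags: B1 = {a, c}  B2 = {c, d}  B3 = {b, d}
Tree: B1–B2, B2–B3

Yes; width 1.

Every vertex of G appears in some bag (union = {a, b, c, d}); every edge is covered by a bag; and for each vertex v the set of bags containing v is connected in the bag tree. The decomposition is therefore valid. The largest bag has 2 vertices, so the width is 1.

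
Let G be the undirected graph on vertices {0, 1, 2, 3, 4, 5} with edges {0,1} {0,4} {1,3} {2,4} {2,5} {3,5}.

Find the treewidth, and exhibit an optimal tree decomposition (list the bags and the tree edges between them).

Treewidth 2.
One such decomposition:
Bags: B1 = {2, 4, 5}  B2 = {0, 4, 5}  B3 = {0, 1, 5}  B4 = {1, 3, 5}
Tree: B1–B2, B2–B3, B3–B4

The largest bag has 3 vertices, giving width 2; this decomposition certifies tw(G) ≤ 2. The edges 5–2–4–0–1–3–5 form a cycle, so G is not a tree and its treewidth is at least 2. Hence tw(G) = 2 exactly.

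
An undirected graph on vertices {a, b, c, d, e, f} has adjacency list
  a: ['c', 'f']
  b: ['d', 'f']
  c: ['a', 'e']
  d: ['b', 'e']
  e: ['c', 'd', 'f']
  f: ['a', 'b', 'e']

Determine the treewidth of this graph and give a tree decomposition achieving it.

Each bag holds 3 vertices, so the decomposition has width 2, which upper-bounds the treewidth. The edges d–b–f–e–d form a cycle, so G is not a tree and its treewidth is at least 2. The upper and lower bounds meet at 2, so that is the treewidth.

Treewidth 2.
One optimal decomposition is:
Bags: B1 = {b, d, e}  B2 = {b, e, f}  B3 = {c, e, f}  B4 = {a, c, f}
Tree: B1–B2, B2–B3, B3–B4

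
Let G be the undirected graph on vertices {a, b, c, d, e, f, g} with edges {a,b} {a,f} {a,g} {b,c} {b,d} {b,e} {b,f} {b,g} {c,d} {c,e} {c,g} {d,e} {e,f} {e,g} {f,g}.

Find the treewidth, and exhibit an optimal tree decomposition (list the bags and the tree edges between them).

The largest bag has 4 vertices, giving width 3; this decomposition certifies tw(G) ≤ 3. For the lower bound, the 4 vertices {b, c, d, e} are pairwise adjacent, and any tree decomposition puts a clique entirely inside one bag — forcing width ≥ 3. Combining the bounds, tw(G) = 3.

Treewidth 3.
Bags: B1 = {b, c, e, g}  B2 = {b, c, d, e}  B3 = {b, e, f, g}  B4 = {a, b, f, g}
Tree: B1–B2, B1–B3, B3–B4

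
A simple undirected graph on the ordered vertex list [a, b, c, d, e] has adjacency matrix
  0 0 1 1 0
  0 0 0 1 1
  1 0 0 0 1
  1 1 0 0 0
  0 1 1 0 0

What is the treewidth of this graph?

2

A width-2 tree decomposition is:
Bags: B1 = {b, c, e}  B2 = {a, b, c}  B3 = {a, b, d}
Tree: B1–B2, B2–B3
Every bag has size at most 3, so the width is 3 − 1 = 2 and tw(G) ≤ 2. For the lower bound, G contains the cycle b–e–c–a–d–b, so G is not a forest; only forests have treewidth ≤ 1, hence tw(G) ≥ 2. Combining the bounds, tw(G) = 2.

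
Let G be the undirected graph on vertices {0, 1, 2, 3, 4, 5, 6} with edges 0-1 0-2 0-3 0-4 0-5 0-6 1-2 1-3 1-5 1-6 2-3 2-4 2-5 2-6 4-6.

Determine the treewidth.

3

A width-3 tree decomposition is:
Bags: B1 = {0, 1, 2, 3}  B2 = {0, 1, 2, 5}  B3 = {0, 1, 2, 6}  B4 = {0, 2, 4, 6}
Tree: B1–B2, B1–B3, B3–B4
Each bag holds 4 vertices, so the decomposition has width 3, which upper-bounds the treewidth. For the lower bound, the 4 vertices {0, 1, 2, 3} are pairwise adjacent, and any tree decomposition puts a clique entirely inside one bag — forcing width ≥ 3. Hence tw(G) = 3 exactly.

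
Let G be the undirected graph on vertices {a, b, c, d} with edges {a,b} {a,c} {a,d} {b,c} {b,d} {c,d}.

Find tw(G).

3

A width-3 tree decomposition is:
Bags: B1 = {a, b, c, d}
Tree: (single bag)
With just one bag of size 4, the width is 4 − 1 = 3, so tw(G) ≤ 3. On the other hand G contains the 4-clique {a, b, c, d}. A clique must lie in a single bag of any decomposition, so no decomposition can have width below 3. Combining the bounds, tw(G) = 3.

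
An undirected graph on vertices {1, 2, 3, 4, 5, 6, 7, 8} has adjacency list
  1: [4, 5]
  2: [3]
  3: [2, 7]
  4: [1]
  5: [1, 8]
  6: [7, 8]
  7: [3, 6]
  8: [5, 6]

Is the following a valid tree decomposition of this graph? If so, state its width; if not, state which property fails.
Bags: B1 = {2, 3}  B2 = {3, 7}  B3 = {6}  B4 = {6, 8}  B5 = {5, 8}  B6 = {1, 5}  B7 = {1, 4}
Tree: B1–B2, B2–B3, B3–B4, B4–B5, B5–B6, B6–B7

No — edge (7,6) lies in no bag.

A tree decomposition must satisfy three properties: every vertex lies in some bag; for every edge, both endpoints lie together in some bag; and for every vertex, the bags containing it form a connected subtree. Here edge (7,6) lies in no bag, so the decomposition is invalid.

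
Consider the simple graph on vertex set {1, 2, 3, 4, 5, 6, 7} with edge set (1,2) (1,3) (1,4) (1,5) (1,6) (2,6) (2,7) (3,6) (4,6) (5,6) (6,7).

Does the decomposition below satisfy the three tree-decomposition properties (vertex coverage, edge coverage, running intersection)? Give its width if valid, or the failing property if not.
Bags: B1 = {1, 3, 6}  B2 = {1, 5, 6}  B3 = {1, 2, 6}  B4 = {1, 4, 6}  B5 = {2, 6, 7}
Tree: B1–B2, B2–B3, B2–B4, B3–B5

Checking the three conditions: (i) the bags cover all of {1, 2, 3, 4, 5, 6, 7}; (ii) for each edge, some bag contains both endpoints; (iii) the bags containing any fixed vertex form a subtree. All hold, so the decomposition is valid with width 3 − 1 = 2.

Yes; width 2.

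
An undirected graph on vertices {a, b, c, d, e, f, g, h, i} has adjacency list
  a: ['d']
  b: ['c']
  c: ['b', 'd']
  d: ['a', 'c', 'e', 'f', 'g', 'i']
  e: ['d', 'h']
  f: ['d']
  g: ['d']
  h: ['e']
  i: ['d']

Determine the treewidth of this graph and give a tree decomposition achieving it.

Treewidth 1.
One such decomposition:
Bags: B1 = {b, c}  B2 = {c, d}  B3 = {d, e}  B4 = {d, g}  B5 = {e, h}  B6 = {a, d}  B7 = {d, i}  B8 = {d, f}
Tree: B1–B2, B2–B3, B3–B4, B3–B5, B3–B6, B2–B7, B7–B8

The largest bag has 2 vertices, giving width 1; this decomposition certifies tw(G) ≤ 1. G has an edge, so its treewidth is at least 1. Hence tw(G) = 1 exactly.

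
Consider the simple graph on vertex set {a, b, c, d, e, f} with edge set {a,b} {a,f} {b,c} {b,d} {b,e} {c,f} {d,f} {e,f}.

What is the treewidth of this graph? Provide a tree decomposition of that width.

Each bag holds 3 vertices, so the decomposition has width 2, which upper-bounds the treewidth. For the lower bound, G contains the cycle b–c–f–d–b, so G is not a forest; only forests have treewidth ≤ 1, hence tw(G) ≥ 2. Combining the bounds, tw(G) = 2.

Treewidth 2.
Bags: B1 = {b, c, f}  B2 = {b, d, f}  B3 = {b, e, f}  B4 = {a, b, f}
Tree: B1–B2, B2–B3, B3–B4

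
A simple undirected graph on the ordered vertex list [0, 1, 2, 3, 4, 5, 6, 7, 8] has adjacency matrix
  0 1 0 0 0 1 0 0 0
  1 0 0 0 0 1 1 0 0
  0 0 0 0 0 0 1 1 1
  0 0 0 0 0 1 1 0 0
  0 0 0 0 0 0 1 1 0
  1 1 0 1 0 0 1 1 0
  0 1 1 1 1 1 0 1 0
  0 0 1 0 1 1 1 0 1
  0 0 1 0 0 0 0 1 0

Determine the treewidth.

A width-2 tree decomposition is:
Bags: B1 = {5, 6, 7}  B2 = {2, 6, 7}  B3 = {2, 7, 8}  B4 = {1, 5, 6}  B5 = {4, 6, 7}  B6 = {0, 1, 5}  B7 = {3, 5, 6}
Tree: B1–B2, B2–B3, B1–B4, B1–B5, B4–B6, B4–B7
The largest bag has 3 vertices, giving width 2; this decomposition certifies tw(G) ≤ 2. For the lower bound, the 3 vertices {0, 1, 5} are pairwise adjacent, and any tree decomposition puts a clique entirely inside one bag — forcing width ≥ 2. Combining the bounds, tw(G) = 2.

2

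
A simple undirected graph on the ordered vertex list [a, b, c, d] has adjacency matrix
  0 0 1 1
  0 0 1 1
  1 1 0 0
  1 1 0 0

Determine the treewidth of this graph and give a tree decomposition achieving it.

Each bag holds 3 vertices, so the decomposition has width 2, which upper-bounds the treewidth. Since c–b–d–a–c is a cycle in G, G is not acyclic. Forests are exactly the graphs of treewidth ≤ 1, so tw(G) ≥ 2. Combining the bounds, tw(G) = 2.

Treewidth 2.
One such decomposition:
Bags: B1 = {b, c, d}  B2 = {a, c, d}
Tree: B1–B2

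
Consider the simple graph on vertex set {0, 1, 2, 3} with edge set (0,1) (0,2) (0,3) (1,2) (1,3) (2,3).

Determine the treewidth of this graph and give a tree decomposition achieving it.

A single bag containing all 4 vertices is trivially a valid decomposition of width 3. For the lower bound, the 4 vertices {0, 1, 2, 3} are pairwise adjacent, and any tree decomposition puts a clique entirely inside one bag — forcing width ≥ 3. Combining the bounds, tw(G) = 3.

Treewidth 3.
One optimal decomposition is:
Bags: B1 = {0, 1, 2, 3}
Tree: (single bag)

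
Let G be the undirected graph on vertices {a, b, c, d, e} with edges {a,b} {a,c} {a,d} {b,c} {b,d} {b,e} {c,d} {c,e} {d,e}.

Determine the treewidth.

3

A width-3 tree decomposition is:
Bags: B1 = {b, c, d, e}  B2 = {a, b, c, d}
Tree: B1–B2
The largest bag has 4 vertices, giving width 3; this decomposition certifies tw(G) ≤ 3. On the other hand G contains the 4-clique {b, c, d, e}. A clique must lie in a single bag of any decomposition, so no decomposition can have width below 3. Hence tw(G) = 3 exactly.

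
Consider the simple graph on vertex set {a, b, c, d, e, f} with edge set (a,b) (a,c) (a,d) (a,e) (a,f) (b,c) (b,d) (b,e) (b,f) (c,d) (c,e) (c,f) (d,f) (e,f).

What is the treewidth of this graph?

4

A width-4 tree decomposition is:
Bags: B1 = {a, b, c, e, f}  B2 = {a, b, c, d, f}
Tree: B1–B2
The largest bag has 5 vertices, giving width 4; this decomposition certifies tw(G) ≤ 4. On the other hand G contains the 5-clique {a, b, c, d, f}. A clique must lie in a single bag of any decomposition, so no decomposition can have width below 4. Therefore the treewidth is 4.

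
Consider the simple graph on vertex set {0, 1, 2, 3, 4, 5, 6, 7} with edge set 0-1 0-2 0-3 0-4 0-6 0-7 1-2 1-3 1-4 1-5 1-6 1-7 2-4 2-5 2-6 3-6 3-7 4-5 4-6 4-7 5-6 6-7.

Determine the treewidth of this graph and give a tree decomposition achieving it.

Each bag holds 5 vertices, so the decomposition has width 4, which upper-bounds the treewidth. For the lower bound, the 5 vertices {0, 1, 3, 6, 7} are pairwise adjacent, and any tree decomposition puts a clique entirely inside one bag — forcing width ≥ 4. Combining the bounds, tw(G) = 4.

Treewidth 4.
Bags: B1 = {0, 1, 4, 6, 7}  B2 = {0, 1, 2, 4, 6}  B3 = {0, 1, 3, 6, 7}  B4 = {1, 2, 4, 5, 6}
Tree: B1–B2, B1–B3, B2–B4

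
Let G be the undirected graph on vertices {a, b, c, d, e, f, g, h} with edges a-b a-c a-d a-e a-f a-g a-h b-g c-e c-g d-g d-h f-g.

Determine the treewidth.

2

A width-2 tree decomposition is:
Bags: B1 = {a, b, g}  B2 = {a, c, g}  B3 = {a, c, e}  B4 = {a, f, g}  B5 = {a, d, g}  B6 = {a, d, h}
Tree: B1–B2, B2–B3, B1–B4, B1–B5, B5–B6
Each bag holds 3 vertices, so the decomposition has width 2, which upper-bounds the treewidth. For the lower bound, the 3 vertices {a, d, g} are pairwise adjacent, and any tree decomposition puts a clique entirely inside one bag — forcing width ≥ 2. Therefore the treewidth is 2.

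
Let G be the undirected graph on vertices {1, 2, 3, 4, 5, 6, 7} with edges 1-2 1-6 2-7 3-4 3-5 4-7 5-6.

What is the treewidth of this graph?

A width-2 tree decomposition is:
Bags: B1 = {3, 4, 5}  B2 = {4, 5, 6}  B3 = {1, 4, 6}  B4 = {1, 2, 4}  B5 = {2, 4, 7}
Tree: B1–B2, B2–B3, B3–B4, B4–B5
Each bag holds 3 vertices, so the decomposition has width 2, which upper-bounds the treewidth. The edges 4–3–5–6–1–2–7–4 form a cycle, so G is not a tree and its treewidth is at least 2. Hence tw(G) = 2 exactly.

2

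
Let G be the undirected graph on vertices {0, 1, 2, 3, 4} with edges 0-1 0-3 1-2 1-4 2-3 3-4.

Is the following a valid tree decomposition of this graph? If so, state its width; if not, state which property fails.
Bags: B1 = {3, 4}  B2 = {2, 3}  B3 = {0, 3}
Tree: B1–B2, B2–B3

A tree decomposition must satisfy three properties: every vertex lies in some bag; for every edge, both endpoints lie together in some bag; and for every vertex, the bags containing it form a connected subtree. Here vertex 1 appears in no bag, so the decomposition is invalid.

No — vertex 1 appears in no bag.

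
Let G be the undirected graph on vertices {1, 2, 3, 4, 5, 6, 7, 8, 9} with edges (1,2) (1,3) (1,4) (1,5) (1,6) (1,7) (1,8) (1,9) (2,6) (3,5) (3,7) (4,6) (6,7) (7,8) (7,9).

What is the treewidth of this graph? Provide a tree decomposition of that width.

Treewidth 2.
One optimal decomposition is:
Bags: B1 = {1, 7, 9}  B2 = {1, 7, 8}  B3 = {1, 6, 7}  B4 = {1, 3, 7}  B5 = {1, 2, 6}  B6 = {1, 3, 5}  B7 = {1, 4, 6}
Tree: B1–B2, B1–B3, B1–B4, B3–B5, B4–B6, B3–B7

The largest bag has 3 vertices, giving width 2; this decomposition certifies tw(G) ≤ 2. For the lower bound, the 3 vertices {1, 2, 6} are pairwise adjacent, and any tree decomposition puts a clique entirely inside one bag — forcing width ≥ 2. Combining the bounds, tw(G) = 2.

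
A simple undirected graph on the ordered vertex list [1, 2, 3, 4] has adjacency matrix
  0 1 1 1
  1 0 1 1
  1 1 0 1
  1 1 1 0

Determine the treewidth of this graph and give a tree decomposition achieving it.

Treewidth 3.
One such decomposition:
Bags: B1 = {1, 2, 3, 4}
Tree: (single bag)

With just one bag of size 4, the width is 4 − 1 = 3, so tw(G) ≤ 3. Conversely, {1, 2, 3, 4} is a clique of size 4, and the vertices of any clique must share a bag in every tree decomposition; so some bag has ≥ 4 vertices and tw(G) ≥ 3. Hence tw(G) = 3 exactly.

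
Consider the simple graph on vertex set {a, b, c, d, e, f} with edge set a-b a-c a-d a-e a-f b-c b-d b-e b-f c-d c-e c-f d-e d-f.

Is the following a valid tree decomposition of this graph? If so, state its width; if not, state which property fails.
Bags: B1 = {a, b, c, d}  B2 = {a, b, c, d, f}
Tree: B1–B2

No — vertex e appears in no bag.

A tree decomposition must satisfy three properties: every vertex lies in some bag; for every edge, both endpoints lie together in some bag; and for every vertex, the bags containing it form a connected subtree. Here vertex e appears in no bag, so the decomposition is invalid.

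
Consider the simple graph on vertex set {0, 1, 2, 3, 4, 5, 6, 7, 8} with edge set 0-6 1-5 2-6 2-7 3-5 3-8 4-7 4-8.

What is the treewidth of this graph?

A width-1 tree decomposition is:
Bags: B1 = {0, 6}  B2 = {2, 6}  B3 = {2, 7}  B4 = {4, 7}  B5 = {4, 8}  B6 = {3, 8}  B7 = {3, 5}  B8 = {1, 5}
Tree: B1–B2, B2–B3, B3–B4, B4–B5, B5–B6, B6–B7, B7–B8
The largest bag has 2 vertices, giving width 1; this decomposition certifies tw(G) ≤ 1. Since G has at least one edge (e.g. 0–6), it is not an edgeless graph, so tw(G) ≥ 1. The upper and lower bounds meet at 1, so that is the treewidth.

1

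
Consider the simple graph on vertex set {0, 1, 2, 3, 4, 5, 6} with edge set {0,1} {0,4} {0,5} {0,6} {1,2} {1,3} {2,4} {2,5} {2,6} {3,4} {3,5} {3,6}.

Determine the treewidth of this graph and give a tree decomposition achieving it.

Each bag holds 4 vertices, so the decomposition has width 3, which upper-bounds the treewidth. For the lower bound: the 4 vertex sets {1,3}, {2,6}, {0}, {4} are disjoint, each induces a connected subgraph, and every pair is joined by at least one edge of G. Contracting each set to a single vertex therefore yields K_{4} as a minor, and since treewidth is minor-monotone, tw(G) ≥ tw(K_{4}) = 3. Combining the bounds, tw(G) = 3.

Treewidth 3.
One such decomposition:
Bags: B1 = {0, 1, 2, 3}  B2 = {0, 2, 3, 6}  B3 = {0, 2, 3, 4}  B4 = {0, 2, 3, 5}
Tree: B1–B2, B2–B3, B3–B4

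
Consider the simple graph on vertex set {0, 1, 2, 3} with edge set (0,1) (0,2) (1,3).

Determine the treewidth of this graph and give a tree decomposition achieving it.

The largest bag has 2 vertices, giving width 1; this decomposition certifies tw(G) ≤ 1. Since G has at least one edge (e.g. 3–1), it is not an edgeless graph, so tw(G) ≥ 1. The upper and lower bounds meet at 1, so that is the treewidth.

Treewidth 1.
One such decomposition:
Bags: B1 = {1, 3}  B2 = {0, 1}  B3 = {0, 2}
Tree: B1–B2, B2–B3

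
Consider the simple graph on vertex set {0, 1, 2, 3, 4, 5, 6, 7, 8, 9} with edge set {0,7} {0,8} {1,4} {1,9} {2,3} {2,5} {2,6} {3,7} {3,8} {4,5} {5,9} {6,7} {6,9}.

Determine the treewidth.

A width-2 tree decomposition is:
Bags: B1 = {0, 7, 8}  B2 = {3, 7, 8}  B3 = {3, 6, 7}  B4 = {2, 3, 6}  B5 = {2, 6, 9}  B6 = {2, 5, 9}  B7 = {1, 5, 9}  B8 = {1, 4, 5}
Tree: B1–B2, B2–B3, B3–B4, B4–B5, B5–B6, B6–B7, B7–B8
The largest bag has 3 vertices, giving width 2; this decomposition certifies tw(G) ≤ 2. Since 0–8–3–7–0 is a cycle in G, G is not acyclic. Forests are exactly the graphs of treewidth ≤ 1, so tw(G) ≥ 2. The upper and lower bounds meet at 2, so that is the treewidth.

2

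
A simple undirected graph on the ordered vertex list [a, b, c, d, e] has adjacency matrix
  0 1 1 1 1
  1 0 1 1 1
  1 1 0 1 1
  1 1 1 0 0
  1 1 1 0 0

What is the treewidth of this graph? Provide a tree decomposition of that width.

Treewidth 3.
Bags: B1 = {a, b, c, e}  B2 = {a, b, c, d}
Tree: B1–B2

Every bag has size at most 4, so the width is 4 − 1 = 3 and tw(G) ≤ 3. On the other hand G contains the 4-clique {a, b, c, d}. A clique must lie in a single bag of any decomposition, so no decomposition can have width below 3. Therefore the treewidth is 3.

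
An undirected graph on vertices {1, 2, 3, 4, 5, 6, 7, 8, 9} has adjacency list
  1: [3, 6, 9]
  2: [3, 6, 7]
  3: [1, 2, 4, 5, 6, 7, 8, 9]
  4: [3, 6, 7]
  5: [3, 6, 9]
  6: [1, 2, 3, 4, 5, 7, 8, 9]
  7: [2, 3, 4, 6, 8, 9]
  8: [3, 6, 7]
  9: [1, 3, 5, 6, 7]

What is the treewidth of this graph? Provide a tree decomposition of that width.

Treewidth 3.
Bags: B1 = {3, 6, 7, 8}  B2 = {3, 6, 7, 9}  B3 = {3, 4, 6, 7}  B4 = {3, 5, 6, 9}  B5 = {2, 3, 6, 7}  B6 = {1, 3, 6, 9}
Tree: B1–B2, B1–B3, B2–B4, B1–B5, B4–B6

The largest bag has 4 vertices, giving width 3; this decomposition certifies tw(G) ≤ 3. Conversely, {1, 3, 6, 9} is a clique of size 4, and the vertices of any clique must share a bag in every tree decomposition; so some bag has ≥ 4 vertices and tw(G) ≥ 3. Hence tw(G) = 3 exactly.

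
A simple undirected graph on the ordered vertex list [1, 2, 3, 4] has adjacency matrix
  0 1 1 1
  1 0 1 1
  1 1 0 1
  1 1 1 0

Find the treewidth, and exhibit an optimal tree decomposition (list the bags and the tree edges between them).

A single bag containing all 4 vertices is trivially a valid decomposition of width 3. Conversely, {1, 2, 3, 4} is a clique of size 4, and the vertices of any clique must share a bag in every tree decomposition; so some bag has ≥ 4 vertices and tw(G) ≥ 3. Hence tw(G) = 3 exactly.

Treewidth 3.
One optimal decomposition is:
Bags: B1 = {1, 2, 3, 4}
Tree: (single bag)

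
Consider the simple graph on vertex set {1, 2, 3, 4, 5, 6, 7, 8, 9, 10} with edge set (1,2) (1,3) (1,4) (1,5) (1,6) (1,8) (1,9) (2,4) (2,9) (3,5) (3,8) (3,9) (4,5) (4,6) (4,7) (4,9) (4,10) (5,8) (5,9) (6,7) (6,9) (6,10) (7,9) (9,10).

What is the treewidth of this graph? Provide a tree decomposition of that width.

Treewidth 3.
Bags: B1 = {1, 3, 5, 8}  B2 = {1, 3, 5, 9}  B3 = {1, 4, 5, 9}  B4 = {1, 2, 4, 9}  B5 = {1, 4, 6, 9}  B6 = {4, 6, 9, 10}  B7 = {4, 6, 7, 9}
Tree: B1–B2, B2–B3, B3–B4, B3–B5, B5–B6, B5–B7

Each bag holds 4 vertices, so the decomposition has width 3, which upper-bounds the treewidth. For the lower bound, the 4 vertices {1, 3, 5, 8} are pairwise adjacent, and any tree decomposition puts a clique entirely inside one bag — forcing width ≥ 3. Hence tw(G) = 3 exactly.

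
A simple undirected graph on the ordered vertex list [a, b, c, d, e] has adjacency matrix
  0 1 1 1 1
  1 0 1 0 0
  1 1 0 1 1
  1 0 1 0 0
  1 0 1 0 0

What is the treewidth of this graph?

2

A width-2 tree decomposition is:
Bags: B1 = {a, c, e}  B2 = {a, b, c}  B3 = {a, c, d}
Tree: B1–B2, B2–B3
Each bag holds 3 vertices, so the decomposition has width 2, which upper-bounds the treewidth. Conversely, {a, c, d} is a clique of size 3, and the vertices of any clique must share a bag in every tree decomposition; so some bag has ≥ 3 vertices and tw(G) ≥ 2. Hence tw(G) = 2 exactly.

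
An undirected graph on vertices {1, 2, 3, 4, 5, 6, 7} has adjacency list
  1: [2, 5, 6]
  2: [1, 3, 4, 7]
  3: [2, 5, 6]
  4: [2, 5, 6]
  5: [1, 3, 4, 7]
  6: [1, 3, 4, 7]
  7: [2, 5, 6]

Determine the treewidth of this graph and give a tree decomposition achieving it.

Treewidth 3.
Bags: B1 = {2, 5, 6, 7}  B2 = {1, 2, 5, 6}  B3 = {2, 3, 5, 6}  B4 = {2, 4, 5, 6}
Tree: B1–B2, B2–B3, B3–B4

Every bag has size at most 4, so the width is 4 − 1 = 3 and tw(G) ≤ 3. For the lower bound: the 4 vertex sets {2,7}, {1,6}, {5}, {3} are disjoint, each induces a connected subgraph, and every pair is joined by at least one edge of G. Contracting each set to a single vertex therefore yields K_{4} as a minor, and since treewidth is minor-monotone, tw(G) ≥ tw(K_{4}) = 3. Hence tw(G) = 3 exactly.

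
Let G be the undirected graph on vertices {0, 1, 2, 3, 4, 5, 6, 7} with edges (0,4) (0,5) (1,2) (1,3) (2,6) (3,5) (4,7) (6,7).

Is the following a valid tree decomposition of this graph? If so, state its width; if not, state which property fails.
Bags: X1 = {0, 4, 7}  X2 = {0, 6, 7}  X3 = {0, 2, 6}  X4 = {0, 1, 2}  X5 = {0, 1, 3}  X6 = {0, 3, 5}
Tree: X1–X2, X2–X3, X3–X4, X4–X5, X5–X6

Vertex coverage: the bags together contain {0, 1, 2, 3, 4, 5, 6, 7}, the full vertex set. Edge coverage: each edge of G has both endpoints in at least one bag. Running intersection: for every vertex, the bags containing it form a connected subtree. All three properties hold, so this is a valid tree decomposition of width max|bag| − 1 = 2, and hence tw(G) ≤ 2.

Yes; width 2.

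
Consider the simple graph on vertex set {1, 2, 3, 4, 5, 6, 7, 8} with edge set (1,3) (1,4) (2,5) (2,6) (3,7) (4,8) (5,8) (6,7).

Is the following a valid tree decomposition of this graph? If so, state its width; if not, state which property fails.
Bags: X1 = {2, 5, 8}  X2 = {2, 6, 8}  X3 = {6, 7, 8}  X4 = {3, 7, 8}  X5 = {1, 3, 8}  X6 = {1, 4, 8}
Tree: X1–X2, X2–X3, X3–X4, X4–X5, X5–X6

Yes; width 2.

Vertex coverage: the bags together contain {1, 2, 3, 4, 5, 6, 7, 8}, the full vertex set. Edge coverage: each edge of G has both endpoints in at least one bag. Running intersection: for every vertex, the bags containing it form a connected subtree. All three properties hold, so this is a valid tree decomposition of width max|bag| − 1 = 2, and hence tw(G) ≤ 2.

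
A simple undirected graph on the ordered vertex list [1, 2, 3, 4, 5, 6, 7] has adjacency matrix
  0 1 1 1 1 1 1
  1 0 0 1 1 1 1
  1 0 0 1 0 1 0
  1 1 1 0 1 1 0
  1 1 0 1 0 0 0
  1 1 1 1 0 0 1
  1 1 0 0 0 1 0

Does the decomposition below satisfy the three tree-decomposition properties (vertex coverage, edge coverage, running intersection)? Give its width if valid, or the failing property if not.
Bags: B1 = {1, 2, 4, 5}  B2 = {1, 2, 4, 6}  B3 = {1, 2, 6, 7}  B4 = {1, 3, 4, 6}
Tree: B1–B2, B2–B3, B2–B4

Yes; width 3.

Checking the three conditions: (i) the bags cover all of {1, 2, 3, 4, 5, 6, 7}; (ii) for each edge, some bag contains both endpoints; (iii) the bags containing any fixed vertex form a subtree. All hold, so the decomposition is valid with width 4 − 1 = 3.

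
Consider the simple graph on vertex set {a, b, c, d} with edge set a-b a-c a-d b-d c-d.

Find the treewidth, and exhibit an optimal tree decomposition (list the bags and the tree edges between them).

Each bag holds 3 vertices, so the decomposition has width 2, which upper-bounds the treewidth. For the lower bound, the 3 vertices {a, c, d} are pairwise adjacent, and any tree decomposition puts a clique entirely inside one bag — forcing width ≥ 2. Hence tw(G) = 2 exactly.

Treewidth 2.
Bags: B1 = {a, c, d}  B2 = {a, b, d}
Tree: B1–B2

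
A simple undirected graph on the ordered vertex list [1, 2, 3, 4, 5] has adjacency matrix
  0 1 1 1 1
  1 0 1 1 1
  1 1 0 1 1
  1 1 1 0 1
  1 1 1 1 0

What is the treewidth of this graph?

4

A width-4 tree decomposition is:
Bags: B1 = {1, 2, 3, 4, 5}
Tree: (single bag)
A single bag containing all 5 vertices is trivially a valid decomposition of width 4. On the other hand G contains the 5-clique {1, 2, 3, 4, 5}. A clique must lie in a single bag of any decomposition, so no decomposition can have width below 4. The upper and lower bounds meet at 4, so that is the treewidth.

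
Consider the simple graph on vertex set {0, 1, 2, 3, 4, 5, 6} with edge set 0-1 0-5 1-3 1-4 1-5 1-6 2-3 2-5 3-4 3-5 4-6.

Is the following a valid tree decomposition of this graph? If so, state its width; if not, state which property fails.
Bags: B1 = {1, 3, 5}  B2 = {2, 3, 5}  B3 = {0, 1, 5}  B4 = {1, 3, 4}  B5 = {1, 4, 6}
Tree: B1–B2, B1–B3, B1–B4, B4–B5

Vertex coverage: the bags together contain {0, 1, 2, 3, 4, 5, 6}, the full vertex set. Edge coverage: each edge of G has both endpoints in at least one bag. Running intersection: for every vertex, the bags containing it form a connected subtree. All three properties hold, so this is a valid tree decomposition of width max|bag| − 1 = 2, and hence tw(G) ≤ 2.

Yes; width 2.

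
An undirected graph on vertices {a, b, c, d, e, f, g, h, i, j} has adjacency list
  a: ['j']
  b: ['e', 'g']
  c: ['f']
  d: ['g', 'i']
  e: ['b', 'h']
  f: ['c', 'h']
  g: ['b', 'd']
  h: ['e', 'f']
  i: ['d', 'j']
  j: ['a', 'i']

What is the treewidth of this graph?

1

A width-1 tree decomposition is:
Bags: B1 = {a, j}  B2 = {i, j}  B3 = {d, i}  B4 = {d, g}  B5 = {b, g}  B6 = {b, e}  B7 = {e, h}  B8 = {f, h}  B9 = {c, f}
Tree: B1–B2, B2–B3, B3–B4, B4–B5, B5–B6, B6–B7, B7–B8, B8–B9
Every bag has size at most 2, so the width is 2 − 1 = 1 and tw(G) ≤ 1. Since G has at least one edge (e.g. a–j), it is not an edgeless graph, so tw(G) ≥ 1. Combining the bounds, tw(G) = 1.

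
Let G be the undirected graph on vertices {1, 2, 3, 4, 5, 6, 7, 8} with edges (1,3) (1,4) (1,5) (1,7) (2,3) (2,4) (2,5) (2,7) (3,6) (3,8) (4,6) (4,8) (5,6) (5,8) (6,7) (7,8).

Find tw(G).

4

A width-4 tree decomposition is:
Bags: B1 = {1, 2, 6, 7, 8}  B2 = {1, 2, 4, 6, 8}  B3 = {1, 2, 5, 6, 8}  B4 = {1, 2, 3, 6, 8}
Tree: B1–B2, B2–B3, B3–B4
Each bag holds 5 vertices, so the decomposition has width 4, which upper-bounds the treewidth. For the lower bound: the 5 vertex sets {6,7}, {2,4}, {1,5}, {8}, {3} are disjoint, each induces a connected subgraph, and every pair is joined by at least one edge of G. Contracting each set to a single vertex therefore yields K_{5} as a minor, and since treewidth is minor-monotone, tw(G) ≥ tw(K_{5}) = 4. The upper and lower bounds meet at 4, so that is the treewidth.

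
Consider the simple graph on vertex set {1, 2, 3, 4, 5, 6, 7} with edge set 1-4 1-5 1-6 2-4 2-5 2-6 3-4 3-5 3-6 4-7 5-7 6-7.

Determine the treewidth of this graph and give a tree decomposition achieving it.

Treewidth 3.
One such decomposition:
Bags: B1 = {2, 4, 5, 6}  B2 = {3, 4, 5, 6}  B3 = {4, 5, 6, 7}  B4 = {1, 4, 5, 6}
Tree: B1–B2, B2–B3, B3–B4

The largest bag has 4 vertices, giving width 3; this decomposition certifies tw(G) ≤ 3. For the lower bound: the 4 vertex sets {2,5}, {3,6}, {4}, {7} are disjoint, each induces a connected subgraph, and every pair is joined by at least one edge of G. Contracting each set to a single vertex therefore yields K_{4} as a minor, and since treewidth is minor-monotone, tw(G) ≥ tw(K_{4}) = 3. Hence tw(G) = 3 exactly.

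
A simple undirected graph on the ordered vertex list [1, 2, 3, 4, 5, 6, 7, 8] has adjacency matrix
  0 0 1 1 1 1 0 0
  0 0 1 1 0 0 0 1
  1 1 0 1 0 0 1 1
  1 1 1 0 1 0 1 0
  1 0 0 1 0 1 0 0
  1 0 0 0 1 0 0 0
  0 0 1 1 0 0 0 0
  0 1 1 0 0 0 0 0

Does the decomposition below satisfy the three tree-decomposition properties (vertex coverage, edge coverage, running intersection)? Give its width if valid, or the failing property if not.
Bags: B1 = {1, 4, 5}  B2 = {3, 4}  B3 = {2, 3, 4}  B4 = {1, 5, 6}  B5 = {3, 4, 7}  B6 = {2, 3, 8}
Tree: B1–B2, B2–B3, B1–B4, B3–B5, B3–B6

No — edge (1,3) lies in no bag.

A tree decomposition must satisfy three properties: every vertex lies in some bag; for every edge, both endpoints lie together in some bag; and for every vertex, the bags containing it form a connected subtree. Here edge (1,3) lies in no bag, so the decomposition is invalid.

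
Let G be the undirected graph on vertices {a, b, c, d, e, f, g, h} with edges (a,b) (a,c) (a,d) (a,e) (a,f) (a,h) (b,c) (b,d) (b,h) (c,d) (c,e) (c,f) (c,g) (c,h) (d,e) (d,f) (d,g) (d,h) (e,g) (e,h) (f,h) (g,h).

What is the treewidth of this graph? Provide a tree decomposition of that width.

The largest bag has 5 vertices, giving width 4; this decomposition certifies tw(G) ≤ 4. On the other hand G contains the 5-clique {c, d, e, g, h}. A clique must lie in a single bag of any decomposition, so no decomposition can have width below 4. Combining the bounds, tw(G) = 4.

Treewidth 4.
Bags: B1 = {a, c, d, e, h}  B2 = {a, c, d, f, h}  B3 = {a, b, c, d, h}  B4 = {c, d, e, g, h}
Tree: B1–B2, B1–B3, B1–B4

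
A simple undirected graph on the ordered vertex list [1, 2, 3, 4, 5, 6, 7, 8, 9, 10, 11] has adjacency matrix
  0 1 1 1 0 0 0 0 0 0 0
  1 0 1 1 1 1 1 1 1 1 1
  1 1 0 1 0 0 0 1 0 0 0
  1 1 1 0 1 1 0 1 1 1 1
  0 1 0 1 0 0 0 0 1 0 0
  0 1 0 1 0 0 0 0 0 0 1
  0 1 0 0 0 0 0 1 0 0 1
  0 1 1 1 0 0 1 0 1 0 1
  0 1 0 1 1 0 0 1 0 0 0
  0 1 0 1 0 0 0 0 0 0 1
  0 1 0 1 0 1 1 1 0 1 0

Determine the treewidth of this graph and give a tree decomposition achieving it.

The largest bag has 4 vertices, giving width 3; this decomposition certifies tw(G) ≤ 3. For the lower bound, the 4 vertices {1, 2, 3, 4} are pairwise adjacent, and any tree decomposition puts a clique entirely inside one bag — forcing width ≥ 3. The upper and lower bounds meet at 3, so that is the treewidth.

Treewidth 3.
Bags: B1 = {2, 4, 8, 11}  B2 = {2, 4, 10, 11}  B3 = {2, 3, 4, 8}  B4 = {2, 4, 6, 11}  B5 = {2, 7, 8, 11}  B6 = {2, 4, 8, 9}  B7 = {2, 4, 5, 9}  B8 = {1, 2, 3, 4}
Tree: B1–B2, B1–B3, B1–B4, B1–B5, B3–B6, B6–B7, B3–B8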